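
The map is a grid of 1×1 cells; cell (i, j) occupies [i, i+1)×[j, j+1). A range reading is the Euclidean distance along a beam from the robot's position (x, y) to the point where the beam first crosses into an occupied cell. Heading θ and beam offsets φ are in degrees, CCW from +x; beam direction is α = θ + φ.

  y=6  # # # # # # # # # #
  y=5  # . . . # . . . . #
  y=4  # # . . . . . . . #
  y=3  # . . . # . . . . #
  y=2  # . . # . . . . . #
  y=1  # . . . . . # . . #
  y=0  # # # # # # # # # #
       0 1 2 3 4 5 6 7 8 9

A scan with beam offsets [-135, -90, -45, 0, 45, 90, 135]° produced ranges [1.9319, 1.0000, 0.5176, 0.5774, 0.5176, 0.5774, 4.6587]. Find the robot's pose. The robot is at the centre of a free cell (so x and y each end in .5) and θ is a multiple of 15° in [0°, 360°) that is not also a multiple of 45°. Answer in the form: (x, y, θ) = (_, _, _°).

The pose lattice has 35·16 = 560 candidates. Test each by forward raycasting.
  (1.5, 2.5, 255°): beam 1 = 1.0000 ≠ 1.9319 ✗
  (6.5, 4.5, 75°): beam 1 = 4.0415 ≠ 1.9319 ✗
  (4.5, 1.5, 150°): beam 1 = 1.5529 ≠ 1.9319 ✗
  …
  (5.5, 1.5, 300°): r_1=1.9319, r_2=1.0000, r_3=0.5176, r_4=0.5774, r_5=0.5176, r_6=0.5774, r_7=4.6587 — all match ✓
Only this pose fits every beam.

(x, y, θ) = (5.5, 1.5, 300°)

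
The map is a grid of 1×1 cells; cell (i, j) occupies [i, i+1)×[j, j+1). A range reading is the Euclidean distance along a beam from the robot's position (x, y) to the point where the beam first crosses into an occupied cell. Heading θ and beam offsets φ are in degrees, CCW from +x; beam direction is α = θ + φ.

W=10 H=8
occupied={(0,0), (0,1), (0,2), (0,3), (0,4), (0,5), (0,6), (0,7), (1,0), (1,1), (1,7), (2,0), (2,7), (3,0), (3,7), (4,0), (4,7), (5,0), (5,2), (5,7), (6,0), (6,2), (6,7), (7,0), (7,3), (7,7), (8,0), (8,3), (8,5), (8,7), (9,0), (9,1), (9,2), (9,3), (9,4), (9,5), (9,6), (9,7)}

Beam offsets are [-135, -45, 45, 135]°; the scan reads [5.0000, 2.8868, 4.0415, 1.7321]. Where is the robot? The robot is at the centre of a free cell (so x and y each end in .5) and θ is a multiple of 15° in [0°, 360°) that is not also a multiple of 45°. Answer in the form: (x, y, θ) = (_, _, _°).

(x, y, θ) = (4.5, 4.5, 165°)

Enumerate (i+0.5, j+0.5, θ) over the 42 free cells and 16 admissible headings. For each, cast all 4 beams and compare to the given ranges.
  (4.5, 3.5, 255°): beam 1 = 4.0415 ≠ 5.0000 ✗
  (7.5, 2.5, 15°): beam 1 = 1.7321 ≠ 5.0000 ✗
  (4.5, 1.5, 30°): beam 1 = 0.5176 ≠ 5.0000 ✗
  (5.5, 4.5, 30°): beam 1 = 1.5529 ≠ 5.0000 ✗
  …
  (4.5, 4.5, 165°): r_1=5.0000, r_2=2.8868, r_3=4.0415, r_4=1.7321 — all match ✓
No second candidate reproduces the full scan.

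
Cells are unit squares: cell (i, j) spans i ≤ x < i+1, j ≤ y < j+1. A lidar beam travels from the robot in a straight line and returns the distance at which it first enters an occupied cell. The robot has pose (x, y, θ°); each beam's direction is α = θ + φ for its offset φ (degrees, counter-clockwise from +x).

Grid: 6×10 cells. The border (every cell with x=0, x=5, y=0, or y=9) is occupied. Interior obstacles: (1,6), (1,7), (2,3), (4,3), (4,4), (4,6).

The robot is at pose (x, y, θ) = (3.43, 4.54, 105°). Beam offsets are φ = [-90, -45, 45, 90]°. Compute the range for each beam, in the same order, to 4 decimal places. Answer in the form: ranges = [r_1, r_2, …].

beam 1: φ=-90°, α=15°
  dir = (cos 15°, sin 15°) = (0.9659, 0.2588); from cell (3,4)
  next x-line at t=0.5901, next y-line at t=1.7773; Δt_x=1.0353, Δt_y=3.8637
    x: enter (4,4) at t=0.5901 ← occupied
  → r_1 = 0.5901
beam 2: φ=-45°, α=60°
  dir = (cos 60°, sin 60°) = (0.5000, 0.8660); from cell (3,4)
  next x-line at t=1.1400, next y-line at t=0.5312; Δt_x=2.0000, Δt_y=1.1547
    y: enter (3,5) at t=0.5312
    x: enter (4,5) at t=1.1400
    y: enter (4,6) at t=1.6859 ← occupied
  → r_2 = 1.6859
beam 3: φ=45°, α=150°
  dir = (cos 150°, sin 150°) = (-0.8660, 0.5000); from cell (3,4)
  next x-line at t=0.4965, next y-line at t=0.9200; Δt_x=1.1547, Δt_y=2.0000
    x: enter (2,4) at t=0.4965
    y: enter (2,5) at t=0.9200
    x: enter (1,5) at t=1.6512
    x: enter (0,5) at t=2.8059 ← occupied
  → r_3 = 2.8059
beam 4: φ=90°, α=195°
  dir = (cos 195°, sin 195°) = (-0.9659, -0.2588); from cell (3,4)
  next x-line at t=0.4452, next y-line at t=2.0864; Δt_x=1.0353, Δt_y=3.8637
    x: enter (2,4) at t=0.4452
    x: enter (1,4) at t=1.4804
    y: enter (1,3) at t=2.0864
    x: enter (0,3) at t=2.5157 ← occupied
  → r_4 = 2.5157

ranges = [0.5901, 1.6859, 2.8059, 2.5157]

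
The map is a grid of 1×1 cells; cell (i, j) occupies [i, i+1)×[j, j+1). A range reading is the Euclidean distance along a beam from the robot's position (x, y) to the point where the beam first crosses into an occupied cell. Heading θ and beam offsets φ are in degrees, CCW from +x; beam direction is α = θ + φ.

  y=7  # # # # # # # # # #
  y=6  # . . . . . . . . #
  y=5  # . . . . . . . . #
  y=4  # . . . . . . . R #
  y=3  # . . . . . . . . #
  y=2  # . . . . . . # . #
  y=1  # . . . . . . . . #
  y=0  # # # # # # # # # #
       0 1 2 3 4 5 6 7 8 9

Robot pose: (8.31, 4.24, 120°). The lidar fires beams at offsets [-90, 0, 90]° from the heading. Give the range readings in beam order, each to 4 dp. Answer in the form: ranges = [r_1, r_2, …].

beam 1: φ=-90°, α=30°
  direction (0.8660, 0.5000); cell (8,4); t to first gridline: x 0.7967, y 1.5200 (then +1.1547 / +2.0000)
    (9,4) via x @ 0.7967  # hit
  → r_1 = 0.7967
beam 2: φ=0°, α=120°
  direction (-0.5000, 0.8660); cell (8,4); t to first gridline: x 0.6200, y 0.8776 (then +2.0000 / +1.1547)
    (7,4) via x @ 0.6200
    (7,5) via y @ 0.8776
    (7,6) via y @ 2.0323
    (6,6) via x @ 2.6200
    (6,7) via y @ 3.1870  # hit
  → r_2 = 3.1870
beam 3: φ=90°, α=210°
  direction (-0.8660, -0.5000); cell (8,4); t to first gridline: x 0.3580, y 0.4800 (then +1.1547 / +2.0000)
    (7,4) via x @ 0.3580
    (7,3) via y @ 0.4800
    (6,3) via x @ 1.5127
    (6,2) via y @ 2.4800
    (5,2) via x @ 2.6674
    (4,2) via x @ 3.8221
    (4,1) via y @ 4.4800
    (3,1) via x @ 4.9768
    (2,1) via x @ 6.1315
    (2,0) via y @ 6.4800  # hit
  → r_3 = 6.4800

ranges = [0.7967, 3.1870, 6.4800]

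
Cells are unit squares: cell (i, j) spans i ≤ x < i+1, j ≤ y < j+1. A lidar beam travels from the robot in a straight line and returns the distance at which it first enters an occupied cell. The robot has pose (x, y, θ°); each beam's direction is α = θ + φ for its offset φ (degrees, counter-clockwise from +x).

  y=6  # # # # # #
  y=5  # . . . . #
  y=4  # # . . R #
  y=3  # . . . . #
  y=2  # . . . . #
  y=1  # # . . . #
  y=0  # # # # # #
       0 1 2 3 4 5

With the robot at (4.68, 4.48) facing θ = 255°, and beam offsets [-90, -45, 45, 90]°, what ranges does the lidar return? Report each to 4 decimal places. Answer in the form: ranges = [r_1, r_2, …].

ranges = [3.8098, 4.2493, 0.6400, 0.3313]

beam 1: φ=-90°, α=165°
  cosα=-0.9659 sinα=0.2588 | (4,4) | tMaxX 0.7040 tMaxY 2.0091 | tΔX 1.0353 tΔY 3.8637
    t=0.7040 [x] (3,4)
    t=1.7393 [x] (2,4)
    t=2.0091 [y] (2,5)
    t=2.7745 [x] (1,5)
    t=3.8098 [x] (0,5) — stop
  → r_1 = 3.8098
beam 2: φ=-45°, α=210°
  cosα=-0.8660 sinα=-0.5000 | (4,4) | tMaxX 0.7852 tMaxY 0.9600 | tΔX 1.1547 tΔY 2.0000
    t=0.7852 [x] (3,4)
    t=0.9600 [y] (3,3)
    t=1.9399 [x] (2,3)
    t=2.9600 [y] (2,2)
    t=3.0946 [x] (1,2)
    t=4.2493 [x] (0,2) — stop
  → r_2 = 4.2493
beam 3: φ=45°, α=300°
  cosα=0.5000 sinα=-0.8660 | (4,4) | tMaxX 0.6400 tMaxY 0.5543 | tΔX 2.0000 tΔY 1.1547
    t=0.5543 [y] (4,3)
    t=0.6400 [x] (5,3) — stop
  → r_3 = 0.6400
beam 4: φ=90°, α=345°
  cosα=0.9659 sinα=-0.2588 | (4,4) | tMaxX 0.3313 tMaxY 1.8546 | tΔX 1.0353 tΔY 3.8637
    t=0.3313 [x] (5,4) — stop
  → r_4 = 0.3313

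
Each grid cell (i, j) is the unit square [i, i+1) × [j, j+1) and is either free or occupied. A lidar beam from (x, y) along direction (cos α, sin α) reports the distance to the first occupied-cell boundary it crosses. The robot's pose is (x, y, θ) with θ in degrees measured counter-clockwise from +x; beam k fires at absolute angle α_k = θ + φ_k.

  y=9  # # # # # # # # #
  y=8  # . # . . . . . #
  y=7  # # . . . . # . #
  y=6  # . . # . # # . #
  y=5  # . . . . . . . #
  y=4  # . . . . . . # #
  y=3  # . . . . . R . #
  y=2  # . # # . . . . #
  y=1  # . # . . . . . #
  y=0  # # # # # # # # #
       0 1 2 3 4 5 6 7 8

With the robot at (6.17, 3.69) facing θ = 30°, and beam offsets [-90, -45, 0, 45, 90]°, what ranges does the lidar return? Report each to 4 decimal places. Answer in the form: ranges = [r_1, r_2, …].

ranges = [3.1061, 1.8946, 0.9584, 2.3915, 6.1315]

beam 1: φ=-90°, α=300°
  cosα=0.5000 sinα=-0.8660 | (6,3) | tMaxX 1.6600 tMaxY 0.7967 | tΔX 2.0000 tΔY 1.1547
    t=0.7967 [y] (6,2)
    t=1.6600 [x] (7,2)
    t=1.9514 [y] (7,1)
    t=3.1061 [y] (7,0) — stop
  → r_1 = 3.1061
beam 2: φ=-45°, α=345°
  cosα=0.9659 sinα=-0.2588 | (6,3) | tMaxX 0.8593 tMaxY 2.6660 | tΔX 1.0353 tΔY 3.8637
    t=0.8593 [x] (7,3)
    t=1.8946 [x] (8,3) — stop
  → r_2 = 1.8946
beam 3: φ=0°, α=30°
  cosα=0.8660 sinα=0.5000 | (6,3) | tMaxX 0.9584 tMaxY 0.6200 | tΔX 1.1547 tΔY 2.0000
    t=0.6200 [y] (6,4)
    t=0.9584 [x] (7,4) — stop
  → r_3 = 0.9584
beam 4: φ=45°, α=75°
  cosα=0.2588 sinα=0.9659 | (6,3) | tMaxX 3.2069 tMaxY 0.3209 | tΔX 3.8637 tΔY 1.0353
    t=0.3209 [y] (6,4)
    t=1.3562 [y] (6,5)
    t=2.3915 [y] (6,6) — stop
  → r_4 = 2.3915
beam 5: φ=90°, α=120°
  cosα=-0.5000 sinα=0.8660 | (6,3) | tMaxX 0.3400 tMaxY 0.3580 | tΔX 2.0000 tΔY 1.1547
    t=0.3400 [x] (5,3)
    t=0.3580 [y] (5,4)
    t=1.5127 [y] (5,5)
    t=2.3400 [x] (4,5)
    t=2.6674 [y] (4,6)
    t=3.8221 [y] (4,7)
    t=4.3400 [x] (3,7)
    t=4.9768 [y] (3,8)
    t=6.1315 [y] (3,9) — stop
  → r_5 = 6.1315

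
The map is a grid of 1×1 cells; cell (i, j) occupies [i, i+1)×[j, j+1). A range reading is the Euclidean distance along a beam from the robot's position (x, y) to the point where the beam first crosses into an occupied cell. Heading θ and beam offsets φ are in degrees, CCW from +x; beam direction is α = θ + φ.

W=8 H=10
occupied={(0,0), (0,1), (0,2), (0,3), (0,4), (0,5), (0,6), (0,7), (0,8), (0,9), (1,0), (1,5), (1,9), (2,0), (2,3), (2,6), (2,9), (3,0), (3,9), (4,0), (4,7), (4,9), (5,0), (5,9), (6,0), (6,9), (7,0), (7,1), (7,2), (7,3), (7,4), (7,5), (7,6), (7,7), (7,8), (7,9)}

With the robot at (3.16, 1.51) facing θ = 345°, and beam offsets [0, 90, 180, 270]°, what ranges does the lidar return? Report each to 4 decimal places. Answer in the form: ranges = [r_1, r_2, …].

beam 1: φ=0°, α=345°
  d=(0.9659,-0.2588)  start (3,1)  tX=0.8696 tY=1.9705  stride 1/|dx|=1.0353 1/|dy|=3.8637
    cross x-line → (4,1), t=0.8696
    cross x-line → (5,1), t=1.9049
    cross y-line → (5,0), t=1.9705 (wall)
  → r_1 = 1.9705
beam 2: φ=90°, α=75°
  d=(0.2588,0.9659)  start (3,1)  tX=3.2455 tY=0.5073  stride 1/|dx|=3.8637 1/|dy|=1.0353
    cross y-line → (3,2), t=0.5073
    cross y-line → (3,3), t=1.5426
    cross y-line → (3,4), t=2.5778
    cross x-line → (4,4), t=3.2455
    cross y-line → (4,5), t=3.6131
    cross y-line → (4,6), t=4.6484
    cross y-line → (4,7), t=5.6837 (wall)
  → r_2 = 5.6837
beam 3: φ=180°, α=165°
  d=(-0.9659,0.2588)  start (3,1)  tX=0.1656 tY=1.8932  stride 1/|dx|=1.0353 1/|dy|=3.8637
    cross x-line → (2,1), t=0.1656
    cross x-line → (1,1), t=1.2009
    cross y-line → (1,2), t=1.8932
    cross x-line → (0,2), t=2.2362 (wall)
  → r_3 = 2.2362
beam 4: φ=270°, α=255°
  d=(-0.2588,-0.9659)  start (3,1)  tX=0.6182 tY=0.5280  stride 1/|dx|=3.8637 1/|dy|=1.0353
    cross y-line → (3,0), t=0.5280 (wall)
  → r_4 = 0.5280

ranges = [1.9705, 5.6837, 2.2362, 0.5280]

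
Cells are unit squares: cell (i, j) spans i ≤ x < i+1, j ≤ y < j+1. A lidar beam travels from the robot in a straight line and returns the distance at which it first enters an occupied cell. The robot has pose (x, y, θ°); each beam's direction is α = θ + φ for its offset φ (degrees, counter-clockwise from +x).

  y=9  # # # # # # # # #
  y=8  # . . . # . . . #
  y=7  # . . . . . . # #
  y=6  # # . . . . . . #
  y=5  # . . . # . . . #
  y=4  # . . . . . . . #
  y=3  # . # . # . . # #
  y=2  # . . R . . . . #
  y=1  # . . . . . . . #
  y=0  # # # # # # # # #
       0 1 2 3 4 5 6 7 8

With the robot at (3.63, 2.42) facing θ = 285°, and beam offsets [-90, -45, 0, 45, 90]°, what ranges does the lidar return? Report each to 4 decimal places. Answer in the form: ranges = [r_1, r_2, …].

beam 1: φ=-90°, α=195°
  d=(-0.9659,-0.2588)  start (3,2)  tX=0.6522 tY=1.6228  stride 1/|dx|=1.0353 1/|dy|=3.8637
    cross x-line → (2,2), t=0.6522
    cross y-line → (2,1), t=1.6228
    cross x-line → (1,1), t=1.6875
    cross x-line → (0,1), t=2.7228 (wall)
  → r_1 = 2.7228
beam 2: φ=-45°, α=240°
  d=(-0.5000,-0.8660)  start (3,2)  tX=1.2600 tY=0.4850  stride 1/|dx|=2.0000 1/|dy|=1.1547
    cross y-line → (3,1), t=0.4850
    cross x-line → (2,1), t=1.2600
    cross y-line → (2,0), t=1.6397 (wall)
  → r_2 = 1.6397
beam 3: φ=0°, α=285°
  d=(0.2588,-0.9659)  start (3,2)  tX=1.4296 tY=0.4348  stride 1/|dx|=3.8637 1/|dy|=1.0353
    cross y-line → (3,1), t=0.4348
    cross x-line → (4,1), t=1.4296
    cross y-line → (4,0), t=1.4701 (wall)
  → r_3 = 1.4701
beam 4: φ=45°, α=330°
  d=(0.8660,-0.5000)  start (3,2)  tX=0.4272 tY=0.8400  stride 1/|dx|=1.1547 1/|dy|=2.0000
    cross x-line → (4,2), t=0.4272
    cross y-line → (4,1), t=0.8400
    cross x-line → (5,1), t=1.5819
    cross x-line → (6,1), t=2.7366
    cross y-line → (6,0), t=2.8400 (wall)
  → r_4 = 2.8400
beam 5: φ=90°, α=15°
  d=(0.9659,0.2588)  start (3,2)  tX=0.3831 tY=2.2409  stride 1/|dx|=1.0353 1/|dy|=3.8637
    cross x-line → (4,2), t=0.3831
    cross x-line → (5,2), t=1.4183
    cross y-line → (5,3), t=2.2409
    cross x-line → (6,3), t=2.4536
    cross x-line → (7,3), t=3.4889 (wall)
  → r_5 = 3.4889

ranges = [2.7228, 1.6397, 1.4701, 2.8400, 3.4889]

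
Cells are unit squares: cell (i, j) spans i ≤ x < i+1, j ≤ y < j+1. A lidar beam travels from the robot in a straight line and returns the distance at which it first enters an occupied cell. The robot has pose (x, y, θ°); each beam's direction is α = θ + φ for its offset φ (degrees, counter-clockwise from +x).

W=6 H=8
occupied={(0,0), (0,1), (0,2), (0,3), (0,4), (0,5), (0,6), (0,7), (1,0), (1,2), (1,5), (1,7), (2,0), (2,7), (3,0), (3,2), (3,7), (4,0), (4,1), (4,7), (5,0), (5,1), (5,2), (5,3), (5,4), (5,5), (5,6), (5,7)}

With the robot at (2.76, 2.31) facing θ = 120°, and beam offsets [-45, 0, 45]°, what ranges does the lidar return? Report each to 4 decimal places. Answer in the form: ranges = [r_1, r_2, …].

beam 1: φ=-45°, α=75°
  d=(0.2588,0.9659)  start (2,2)  tX=0.9273 tY=0.7143  stride 1/|dx|=3.8637 1/|dy|=1.0353
    cross y-line → (2,3), t=0.7143
    cross x-line → (3,3), t=0.9273
    cross y-line → (3,4), t=1.7496
    cross y-line → (3,5), t=2.7849
    cross y-line → (3,6), t=3.8202
    cross x-line → (4,6), t=4.7910
    cross y-line → (4,7), t=4.8554 (wall)
  → r_1 = 4.8554
beam 2: φ=0°, α=120°
  d=(-0.5000,0.8660)  start (2,2)  tX=1.5200 tY=0.7967  stride 1/|dx|=2.0000 1/|dy|=1.1547
    cross y-line → (2,3), t=0.7967
    cross x-line → (1,3), t=1.5200
    cross y-line → (1,4), t=1.9514
    cross y-line → (1,5), t=3.1061 (wall)
  → r_2 = 3.1061
beam 3: φ=45°, α=165°
  d=(-0.9659,0.2588)  start (2,2)  tX=0.7868 tY=2.6660  stride 1/|dx|=1.0353 1/|dy|=3.8637
    cross x-line → (1,2), t=0.7868 (wall)
  → r_3 = 0.7868

ranges = [4.8554, 3.1061, 0.7868]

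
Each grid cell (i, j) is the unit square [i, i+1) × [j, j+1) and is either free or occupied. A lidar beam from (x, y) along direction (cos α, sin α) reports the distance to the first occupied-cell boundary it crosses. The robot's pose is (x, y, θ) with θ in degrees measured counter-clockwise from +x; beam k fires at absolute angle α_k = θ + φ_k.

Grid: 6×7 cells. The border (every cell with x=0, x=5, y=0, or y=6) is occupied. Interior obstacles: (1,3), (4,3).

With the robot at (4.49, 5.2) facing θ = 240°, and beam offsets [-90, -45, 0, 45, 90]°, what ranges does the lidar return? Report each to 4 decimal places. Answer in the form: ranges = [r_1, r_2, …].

ranges = [1.6000, 3.6131, 4.8497, 1.2423, 0.5889]

beam 1: φ=-90°, α=150°
  d=(-0.8660,0.5000)  start (4,5)  tX=0.5658 tY=1.6000  stride 1/|dx|=1.1547 1/|dy|=2.0000
    cross x-line → (3,5), t=0.5658
    cross y-line → (3,6), t=1.6000 (wall)
  → r_1 = 1.6000
beam 2: φ=-45°, α=195°
  d=(-0.9659,-0.2588)  start (4,5)  tX=0.5073 tY=0.7727  stride 1/|dx|=1.0353 1/|dy|=3.8637
    cross x-line → (3,5), t=0.5073
    cross y-line → (3,4), t=0.7727
    cross x-line → (2,4), t=1.5426
    cross x-line → (1,4), t=2.5778
    cross x-line → (0,4), t=3.6131 (wall)
  → r_2 = 3.6131
beam 3: φ=0°, α=240°
  d=(-0.5000,-0.8660)  start (4,5)  tX=0.9800 tY=0.2309  stride 1/|dx|=2.0000 1/|dy|=1.1547
    cross y-line → (4,4), t=0.2309
    cross x-line → (3,4), t=0.9800
    cross y-line → (3,3), t=1.3856
    cross y-line → (3,2), t=2.5403
    cross x-line → (2,2), t=2.9800
    cross y-line → (2,1), t=3.6950
    cross y-line → (2,0), t=4.8497 (wall)
  → r_3 = 4.8497
beam 4: φ=45°, α=285°
  d=(0.2588,-0.9659)  start (4,5)  tX=1.9705 tY=0.2071  stride 1/|dx|=3.8637 1/|dy|=1.0353
    cross y-line → (4,4), t=0.2071
    cross y-line → (4,3), t=1.2423 (wall)
  → r_4 = 1.2423
beam 5: φ=90°, α=330°
  d=(0.8660,-0.5000)  start (4,5)  tX=0.5889 tY=0.4000  stride 1/|dx|=1.1547 1/|dy|=2.0000
    cross y-line → (4,4), t=0.4000
    cross x-line → (5,4), t=0.5889 (wall)
  → r_5 = 0.5889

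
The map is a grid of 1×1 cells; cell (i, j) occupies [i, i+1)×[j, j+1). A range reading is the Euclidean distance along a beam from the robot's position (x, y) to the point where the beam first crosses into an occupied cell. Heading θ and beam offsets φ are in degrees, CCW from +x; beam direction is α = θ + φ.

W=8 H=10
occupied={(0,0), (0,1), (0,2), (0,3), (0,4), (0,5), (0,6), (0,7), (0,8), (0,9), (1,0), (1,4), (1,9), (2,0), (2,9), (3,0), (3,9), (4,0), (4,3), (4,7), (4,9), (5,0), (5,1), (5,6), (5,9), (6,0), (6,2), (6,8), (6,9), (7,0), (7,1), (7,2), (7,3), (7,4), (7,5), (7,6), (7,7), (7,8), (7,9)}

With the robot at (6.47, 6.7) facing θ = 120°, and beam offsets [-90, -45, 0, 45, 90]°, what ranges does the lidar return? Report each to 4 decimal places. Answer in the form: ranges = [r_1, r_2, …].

beam 1: φ=-90°, α=30°
  d=(0.8660,0.5000)  start (6,6)  tX=0.6120 tY=0.6000  stride 1/|dx|=1.1547 1/|dy|=2.0000
    cross y-line → (6,7), t=0.6000
    cross x-line → (7,7), t=0.6120 (wall)
  → r_1 = 0.6120
beam 2: φ=-45°, α=75°
  d=(0.2588,0.9659)  start (6,6)  tX=2.0478 tY=0.3106  stride 1/|dx|=3.8637 1/|dy|=1.0353
    cross y-line → (6,7), t=0.3106
    cross y-line → (6,8), t=1.3459 (wall)
  → r_2 = 1.3459
beam 3: φ=0°, α=120°
  d=(-0.5000,0.8660)  start (6,6)  tX=0.9400 tY=0.3464  stride 1/|dx|=2.0000 1/|dy|=1.1547
    cross y-line → (6,7), t=0.3464
    cross x-line → (5,7), t=0.9400
    cross y-line → (5,8), t=1.5011
    cross y-line → (5,9), t=2.6558 (wall)
  → r_3 = 2.6558
beam 4: φ=45°, α=165°
  d=(-0.9659,0.2588)  start (6,6)  tX=0.4866 tY=1.1591  stride 1/|dx|=1.0353 1/|dy|=3.8637
    cross x-line → (5,6), t=0.4866 (wall)
  → r_4 = 0.4866
beam 5: φ=90°, α=210°
  d=(-0.8660,-0.5000)  start (6,6)  tX=0.5427 tY=1.4000  stride 1/|dx|=1.1547 1/|dy|=2.0000
    cross x-line → (5,6), t=0.5427 (wall)
  → r_5 = 0.5427

ranges = [0.6120, 1.3459, 2.6558, 0.4866, 0.5427]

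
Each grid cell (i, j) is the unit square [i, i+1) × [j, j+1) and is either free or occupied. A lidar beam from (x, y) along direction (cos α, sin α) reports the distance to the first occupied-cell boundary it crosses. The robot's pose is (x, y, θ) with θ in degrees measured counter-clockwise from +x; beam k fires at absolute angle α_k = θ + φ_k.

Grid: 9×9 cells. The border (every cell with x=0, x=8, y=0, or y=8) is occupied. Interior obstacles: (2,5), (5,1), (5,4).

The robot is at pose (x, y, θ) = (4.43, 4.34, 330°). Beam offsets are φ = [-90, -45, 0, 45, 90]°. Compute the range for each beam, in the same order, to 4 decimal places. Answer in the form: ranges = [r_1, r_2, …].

beam 1: φ=-90°, α=240°
  dir = (cos 240°, sin 240°) = (-0.5000, -0.8660); from cell (4,4)
  next x-line at t=0.8600, next y-line at t=0.3926; Δt_x=2.0000, Δt_y=1.1547
    y: enter (4,3) at t=0.3926
    x: enter (3,3) at t=0.8600
    y: enter (3,2) at t=1.5473
    y: enter (3,1) at t=2.7020
    x: enter (2,1) at t=2.8600
    y: enter (2,0) at t=3.8567 ← occupied
  → r_1 = 3.8567
beam 2: φ=-45°, α=285°
  dir = (cos 285°, sin 285°) = (0.2588, -0.9659); from cell (4,4)
  next x-line at t=2.2023, next y-line at t=0.3520; Δt_x=3.8637, Δt_y=1.0353
    y: enter (4,3) at t=0.3520
    y: enter (4,2) at t=1.3873
    x: enter (5,2) at t=2.2023
    y: enter (5,1) at t=2.4225 ← occupied
  → r_2 = 2.4225
beam 3: φ=0°, α=330°
  dir = (cos 330°, sin 330°) = (0.8660, -0.5000); from cell (4,4)
  next x-line at t=0.6582, next y-line at t=0.6800; Δt_x=1.1547, Δt_y=2.0000
    x: enter (5,4) at t=0.6582 ← occupied
  → r_3 = 0.6582
beam 4: φ=45°, α=15°
  dir = (cos 15°, sin 15°) = (0.9659, 0.2588); from cell (4,4)
  next x-line at t=0.5901, next y-line at t=2.5500; Δt_x=1.0353, Δt_y=3.8637
    x: enter (5,4) at t=0.5901 ← occupied
  → r_4 = 0.5901
beam 5: φ=90°, α=60°
  dir = (cos 60°, sin 60°) = (0.5000, 0.8660); from cell (4,4)
  next x-line at t=1.1400, next y-line at t=0.7621; Δt_x=2.0000, Δt_y=1.1547
    y: enter (4,5) at t=0.7621
    x: enter (5,5) at t=1.1400
    y: enter (5,6) at t=1.9168
    y: enter (5,7) at t=3.0715
    x: enter (6,7) at t=3.1400
    y: enter (6,8) at t=4.2262 ← occupied
  → r_5 = 4.2262

ranges = [3.8567, 2.4225, 0.6582, 0.5901, 4.2262]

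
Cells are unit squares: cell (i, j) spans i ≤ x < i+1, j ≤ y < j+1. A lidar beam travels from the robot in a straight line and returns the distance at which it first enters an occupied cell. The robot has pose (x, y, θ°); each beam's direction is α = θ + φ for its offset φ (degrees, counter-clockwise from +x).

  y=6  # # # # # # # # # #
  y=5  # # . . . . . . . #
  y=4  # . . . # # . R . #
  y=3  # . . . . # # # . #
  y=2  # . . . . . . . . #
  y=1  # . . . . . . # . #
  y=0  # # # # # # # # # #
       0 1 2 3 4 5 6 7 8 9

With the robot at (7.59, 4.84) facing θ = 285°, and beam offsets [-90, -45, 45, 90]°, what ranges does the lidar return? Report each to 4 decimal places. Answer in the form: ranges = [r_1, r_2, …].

beam 1: φ=-90°, α=195°
  d=(-0.9659,-0.2588)  start (7,4)  tX=0.6108 tY=3.2455  stride 1/|dx|=1.0353 1/|dy|=3.8637
    cross x-line → (6,4), t=0.6108
    cross x-line → (5,4), t=1.6461 (wall)
  → r_1 = 1.6461
beam 2: φ=-45°, α=240°
  d=(-0.5000,-0.8660)  start (7,4)  tX=1.1800 tY=0.9699  stride 1/|dx|=2.0000 1/|dy|=1.1547
    cross y-line → (7,3), t=0.9699 (wall)
  → r_2 = 0.9699
beam 3: φ=45°, α=330°
  d=(0.8660,-0.5000)  start (7,4)  tX=0.4734 tY=1.6800  stride 1/|dx|=1.1547 1/|dy|=2.0000
    cross x-line → (8,4), t=0.4734
    cross x-line → (9,4), t=1.6281 (wall)
  → r_3 = 1.6281
beam 4: φ=90°, α=15°
  d=(0.9659,0.2588)  start (7,4)  tX=0.4245 tY=0.6182  stride 1/|dx|=1.0353 1/|dy|=3.8637
    cross x-line → (8,4), t=0.4245
    cross y-line → (8,5), t=0.6182
    cross x-line → (9,5), t=1.4597 (wall)
  → r_4 = 1.4597

ranges = [1.6461, 0.9699, 1.6281, 1.4597]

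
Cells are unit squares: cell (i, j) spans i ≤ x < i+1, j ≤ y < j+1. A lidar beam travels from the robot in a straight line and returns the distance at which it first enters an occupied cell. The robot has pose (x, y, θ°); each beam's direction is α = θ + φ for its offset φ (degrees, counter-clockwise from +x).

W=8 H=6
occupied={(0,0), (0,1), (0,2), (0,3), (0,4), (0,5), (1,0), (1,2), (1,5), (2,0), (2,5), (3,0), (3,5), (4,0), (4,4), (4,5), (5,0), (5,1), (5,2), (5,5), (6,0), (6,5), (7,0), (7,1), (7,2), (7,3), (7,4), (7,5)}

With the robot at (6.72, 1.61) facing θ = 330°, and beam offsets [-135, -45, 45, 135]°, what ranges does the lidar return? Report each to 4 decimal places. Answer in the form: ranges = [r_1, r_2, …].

beam 1: φ=-135°, α=195°
  d=(-0.9659,-0.2588)  start (6,1)  tX=0.7454 tY=2.3569  stride 1/|dx|=1.0353 1/|dy|=3.8637
    cross x-line → (5,1), t=0.7454 (wall)
  → r_1 = 0.7454
beam 2: φ=-45°, α=285°
  d=(0.2588,-0.9659)  start (6,1)  tX=1.0818 tY=0.6315  stride 1/|dx|=3.8637 1/|dy|=1.0353
    cross y-line → (6,0), t=0.6315 (wall)
  → r_2 = 0.6315
beam 3: φ=45°, α=15°
  d=(0.9659,0.2588)  start (6,1)  tX=0.2899 tY=1.5068  stride 1/|dx|=1.0353 1/|dy|=3.8637
    cross x-line → (7,1), t=0.2899 (wall)
  → r_3 = 0.2899
beam 4: φ=135°, α=105°
  d=(-0.2588,0.9659)  start (6,1)  tX=2.7819 tY=0.4038  stride 1/|dx|=3.8637 1/|dy|=1.0353
    cross y-line → (6,2), t=0.4038
    cross y-line → (6,3), t=1.4390
    cross y-line → (6,4), t=2.4743
    cross x-line → (5,4), t=2.7819
    cross y-line → (5,5), t=3.5096 (wall)
  → r_4 = 3.5096

ranges = [0.7454, 0.6315, 0.2899, 3.5096]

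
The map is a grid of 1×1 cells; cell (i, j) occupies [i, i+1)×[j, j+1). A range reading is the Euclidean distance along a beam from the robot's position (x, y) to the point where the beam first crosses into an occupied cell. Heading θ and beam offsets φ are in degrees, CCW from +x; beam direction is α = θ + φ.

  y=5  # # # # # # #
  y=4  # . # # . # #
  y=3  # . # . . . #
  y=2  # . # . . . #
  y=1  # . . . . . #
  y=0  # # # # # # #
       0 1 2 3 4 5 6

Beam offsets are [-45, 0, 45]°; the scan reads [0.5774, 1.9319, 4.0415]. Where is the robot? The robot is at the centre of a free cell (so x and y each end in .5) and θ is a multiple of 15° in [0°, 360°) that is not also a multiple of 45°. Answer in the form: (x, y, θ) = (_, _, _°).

Enumerate (i+0.5, j+0.5, θ) over the 15 free cells and 16 admissible headings. For each, cast all 3 beams and compare to the given ranges.
  (1.5, 4.5, 255°): beam 3 = 1.0000 ≠ 4.0415 ✗
  (5.5, 3.5, 15°): beam 2 = 0.5176 ≠ 1.9319 ✗
  (5.5, 1.5, 150°): beam 1 = 3.6235 ≠ 0.5774 ✗
  …
  (2.5, 1.5, 345°): r_1=0.5774, r_2=1.9319, r_3=4.0415 — all match ✓
No second candidate reproduces the full scan.

(x, y, θ) = (2.5, 1.5, 345°)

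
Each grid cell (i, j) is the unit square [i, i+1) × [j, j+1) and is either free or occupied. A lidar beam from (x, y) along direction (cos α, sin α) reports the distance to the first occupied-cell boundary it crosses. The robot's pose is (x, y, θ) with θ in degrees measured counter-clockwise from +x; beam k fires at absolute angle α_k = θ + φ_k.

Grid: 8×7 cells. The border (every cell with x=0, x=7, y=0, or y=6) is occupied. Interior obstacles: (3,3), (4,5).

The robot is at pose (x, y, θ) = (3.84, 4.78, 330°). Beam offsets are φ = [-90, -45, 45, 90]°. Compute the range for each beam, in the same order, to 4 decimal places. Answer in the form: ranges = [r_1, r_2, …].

ranges = [0.9007, 3.9133, 0.8500, 0.3200]

beam 1: φ=-90°, α=240°
  direction (-0.5000, -0.8660); cell (3,4); t to first gridline: x 1.6800, y 0.9007 (then +2.0000 / +1.1547)
    (3,3) via y @ 0.9007  # hit
  → r_1 = 0.9007
beam 2: φ=-45°, α=285°
  direction (0.2588, -0.9659); cell (3,4); t to first gridline: x 0.6182, y 0.8075 (then +3.8637 / +1.0353)
    (4,4) via x @ 0.6182
    (4,3) via y @ 0.8075
    (4,2) via y @ 1.8428
    (4,1) via y @ 2.8781
    (4,0) via y @ 3.9133  # hit
  → r_2 = 3.9133
beam 3: φ=45°, α=15°
  direction (0.9659, 0.2588); cell (3,4); t to first gridline: x 0.1656, y 0.8500 (then +1.0353 / +3.8637)
    (4,4) via x @ 0.1656
    (4,5) via y @ 0.8500  # hit
  → r_3 = 0.8500
beam 4: φ=90°, α=60°
  direction (0.5000, 0.8660); cell (3,4); t to first gridline: x 0.3200, y 0.2540 (then +2.0000 / +1.1547)
    (3,5) via y @ 0.2540
    (4,5) via x @ 0.3200  # hit
  → r_4 = 0.3200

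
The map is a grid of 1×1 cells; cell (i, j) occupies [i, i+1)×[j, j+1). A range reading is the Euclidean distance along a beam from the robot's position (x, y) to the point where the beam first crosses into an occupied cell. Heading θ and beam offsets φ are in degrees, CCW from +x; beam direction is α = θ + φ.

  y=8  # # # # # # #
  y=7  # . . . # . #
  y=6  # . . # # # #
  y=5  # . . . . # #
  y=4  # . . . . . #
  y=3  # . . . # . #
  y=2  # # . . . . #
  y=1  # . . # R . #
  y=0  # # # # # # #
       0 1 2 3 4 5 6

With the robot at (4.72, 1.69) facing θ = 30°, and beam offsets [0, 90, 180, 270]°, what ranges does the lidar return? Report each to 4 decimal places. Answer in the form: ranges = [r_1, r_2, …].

ranges = [1.4780, 7.2862, 0.8314, 0.7967]

beam 1: φ=0°, α=30°
  d=(0.8660,0.5000)  start (4,1)  tX=0.3233 tY=0.6200  stride 1/|dx|=1.1547 1/|dy|=2.0000
    cross x-line → (5,1), t=0.3233
    cross y-line → (5,2), t=0.6200
    cross x-line → (6,2), t=1.4780 (wall)
  → r_1 = 1.4780
beam 2: φ=90°, α=120°
  d=(-0.5000,0.8660)  start (4,1)  tX=1.4400 tY=0.3580  stride 1/|dx|=2.0000 1/|dy|=1.1547
    cross y-line → (4,2), t=0.3580
    cross x-line → (3,2), t=1.4400
    cross y-line → (3,3), t=1.5127
    cross y-line → (3,4), t=2.6674
    cross x-line → (2,4), t=3.4400
    cross y-line → (2,5), t=3.8221
    cross y-line → (2,6), t=4.9768
    cross x-line → (1,6), t=5.4400
    cross y-line → (1,7), t=6.1315
    cross y-line → (1,8), t=7.2862 (wall)
  → r_2 = 7.2862
beam 3: φ=180°, α=210°
  d=(-0.8660,-0.5000)  start (4,1)  tX=0.8314 tY=1.3800  stride 1/|dx|=1.1547 1/|dy|=2.0000
    cross x-line → (3,1), t=0.8314 (wall)
  → r_3 = 0.8314
beam 4: φ=270°, α=300°
  d=(0.5000,-0.8660)  start (4,1)  tX=0.5600 tY=0.7967  stride 1/|dx|=2.0000 1/|dy|=1.1547
    cross x-line → (5,1), t=0.5600
    cross y-line → (5,0), t=0.7967 (wall)
  → r_4 = 0.7967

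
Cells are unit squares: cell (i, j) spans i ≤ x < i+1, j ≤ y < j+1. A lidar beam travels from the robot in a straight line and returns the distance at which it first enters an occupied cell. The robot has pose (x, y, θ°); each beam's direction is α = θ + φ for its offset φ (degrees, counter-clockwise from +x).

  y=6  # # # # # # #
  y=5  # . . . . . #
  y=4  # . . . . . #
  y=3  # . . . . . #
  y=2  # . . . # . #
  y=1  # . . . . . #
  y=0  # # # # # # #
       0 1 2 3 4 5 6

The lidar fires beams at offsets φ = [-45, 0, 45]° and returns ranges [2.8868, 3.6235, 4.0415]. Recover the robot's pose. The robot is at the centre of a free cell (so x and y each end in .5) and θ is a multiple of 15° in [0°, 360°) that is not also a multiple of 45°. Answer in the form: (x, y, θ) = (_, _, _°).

(x, y, θ) = (4.5, 3.5, 165°)

Enumerate (i+0.5, j+0.5, θ) over the 24 free cells and 16 admissible headings. For each, cast all 3 beams and compare to the given ranges.
  (2.5, 3.5, 150°): beam 1 = 2.5882 ≠ 2.8868 ✗
  (3.5, 2.5, 255°): beam 2 = 1.5529 ≠ 3.6235 ✗
  (5.5, 5.5, 120°): beam 1 = 0.5176 ≠ 2.8868 ✗
  (3.5, 4.5, 300°): beam 1 = 3.6235 ≠ 2.8868 ✗
  …
  (4.5, 3.5, 165°): r_1=2.8868, r_2=3.6235, r_3=4.0415 — all match ✓
Only this pose fits every beam.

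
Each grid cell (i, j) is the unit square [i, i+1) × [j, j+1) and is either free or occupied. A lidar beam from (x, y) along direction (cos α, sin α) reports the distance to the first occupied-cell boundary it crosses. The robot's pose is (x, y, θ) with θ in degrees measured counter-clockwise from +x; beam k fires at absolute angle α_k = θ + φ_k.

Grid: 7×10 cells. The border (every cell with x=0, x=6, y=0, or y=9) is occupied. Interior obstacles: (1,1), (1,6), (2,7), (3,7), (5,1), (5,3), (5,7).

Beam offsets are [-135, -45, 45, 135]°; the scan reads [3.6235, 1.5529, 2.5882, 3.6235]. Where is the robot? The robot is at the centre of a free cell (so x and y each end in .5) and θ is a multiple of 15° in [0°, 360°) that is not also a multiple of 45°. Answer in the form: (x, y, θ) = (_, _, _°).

Enumerate (i+0.5, j+0.5, θ) over the 33 free cells and 16 admissible headings. For each, cast all 4 beams and compare to the given ranges.
  (1.5, 8.5, 330°): beam 1 = 0.5176 ≠ 3.6235 ✗
  (5.5, 5.5, 75°): beam 1 = 1.0000 ≠ 3.6235 ✗
  (4.5, 5.5, 150°): beam 1 = 1.5529 ≠ 3.6235 ✗
  …
  (4.5, 4.5, 30°): r_1=3.6235, r_2=1.5529, r_3=2.5882, r_4=3.6235 — all match ✓
Only this pose fits every beam.

(x, y, θ) = (4.5, 4.5, 30°)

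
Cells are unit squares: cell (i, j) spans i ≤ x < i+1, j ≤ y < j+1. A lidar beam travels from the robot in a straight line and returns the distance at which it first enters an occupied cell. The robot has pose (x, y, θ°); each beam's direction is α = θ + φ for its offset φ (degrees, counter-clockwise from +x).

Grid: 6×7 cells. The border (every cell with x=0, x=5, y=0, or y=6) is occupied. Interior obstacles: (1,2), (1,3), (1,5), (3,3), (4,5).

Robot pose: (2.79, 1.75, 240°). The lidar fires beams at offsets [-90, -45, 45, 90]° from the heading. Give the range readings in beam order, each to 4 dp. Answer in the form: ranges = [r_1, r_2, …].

beam 1: φ=-90°, α=150°
  direction (-0.8660, 0.5000); cell (2,1); t to first gridline: x 0.9122, y 0.5000 (then +1.1547 / +2.0000)
    (2,2) via y @ 0.5000
    (1,2) via x @ 0.9122  # hit
  → r_1 = 0.9122
beam 2: φ=-45°, α=195°
  direction (-0.9659, -0.2588); cell (2,1); t to first gridline: x 0.8179, y 2.8978 (then +1.0353 / +3.8637)
    (1,1) via x @ 0.8179
    (0,1) via x @ 1.8531  # hit
  → r_2 = 1.8531
beam 3: φ=45°, α=285°
  direction (0.2588, -0.9659); cell (2,1); t to first gridline: x 0.8114, y 0.7765 (then +3.8637 / +1.0353)
    (2,0) via y @ 0.7765  # hit
  → r_3 = 0.7765
beam 4: φ=90°, α=330°
  direction (0.8660, -0.5000); cell (2,1); t to first gridline: x 0.2425, y 1.5000 (then +1.1547 / +2.0000)
    (3,1) via x @ 0.2425
    (4,1) via x @ 1.3972
    (4,0) via y @ 1.5000  # hit
  → r_4 = 1.5000

ranges = [0.9122, 1.8531, 0.7765, 1.5000]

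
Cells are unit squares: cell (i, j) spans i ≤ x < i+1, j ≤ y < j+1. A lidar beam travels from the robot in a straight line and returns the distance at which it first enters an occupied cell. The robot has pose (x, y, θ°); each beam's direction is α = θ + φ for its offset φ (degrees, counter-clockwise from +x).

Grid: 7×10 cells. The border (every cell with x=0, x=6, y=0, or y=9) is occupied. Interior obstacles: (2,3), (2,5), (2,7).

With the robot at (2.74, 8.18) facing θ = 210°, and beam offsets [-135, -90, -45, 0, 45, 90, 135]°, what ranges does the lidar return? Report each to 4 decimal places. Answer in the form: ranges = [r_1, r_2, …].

beam 1: φ=-135°, α=75°
  d=(0.2588,0.9659)  start (2,8)  tX=1.0046 tY=0.8489  stride 1/|dx|=3.8637 1/|dy|=1.0353
    cross y-line → (2,9), t=0.8489 (wall)
  → r_1 = 0.8489
beam 2: φ=-90°, α=120°
  d=(-0.5000,0.8660)  start (2,8)  tX=1.4800 tY=0.9469  stride 1/|dx|=2.0000 1/|dy|=1.1547
    cross y-line → (2,9), t=0.9469 (wall)
  → r_2 = 0.9469
beam 3: φ=-45°, α=165°
  d=(-0.9659,0.2588)  start (2,8)  tX=0.7661 tY=3.1682  stride 1/|dx|=1.0353 1/|dy|=3.8637
    cross x-line → (1,8), t=0.7661
    cross x-line → (0,8), t=1.8014 (wall)
  → r_3 = 1.8014
beam 4: φ=0°, α=210°
  d=(-0.8660,-0.5000)  start (2,8)  tX=0.8545 tY=0.3600  stride 1/|dx|=1.1547 1/|dy|=2.0000
    cross y-line → (2,7), t=0.3600 (wall)
  → r_4 = 0.3600
beam 5: φ=45°, α=255°
  d=(-0.2588,-0.9659)  start (2,8)  tX=2.8591 tY=0.1863  stride 1/|dx|=3.8637 1/|dy|=1.0353
    cross y-line → (2,7), t=0.1863 (wall)
  → r_5 = 0.1863
beam 6: φ=90°, α=300°
  d=(0.5000,-0.8660)  start (2,8)  tX=0.5200 tY=0.2078  stride 1/|dx|=2.0000 1/|dy|=1.1547
    cross y-line → (2,7), t=0.2078 (wall)
  → r_6 = 0.2078
beam 7: φ=135°, α=345°
  d=(0.9659,-0.2588)  start (2,8)  tX=0.2692 tY=0.6955  stride 1/|dx|=1.0353 1/|dy|=3.8637
    cross x-line → (3,8), t=0.2692
    cross y-line → (3,7), t=0.6955
    cross x-line → (4,7), t=1.3044
    cross x-line → (5,7), t=2.3397
    cross x-line → (6,7), t=3.3750 (wall)
  → r_7 = 3.3750

ranges = [0.8489, 0.9469, 1.8014, 0.3600, 0.1863, 0.2078, 3.3750]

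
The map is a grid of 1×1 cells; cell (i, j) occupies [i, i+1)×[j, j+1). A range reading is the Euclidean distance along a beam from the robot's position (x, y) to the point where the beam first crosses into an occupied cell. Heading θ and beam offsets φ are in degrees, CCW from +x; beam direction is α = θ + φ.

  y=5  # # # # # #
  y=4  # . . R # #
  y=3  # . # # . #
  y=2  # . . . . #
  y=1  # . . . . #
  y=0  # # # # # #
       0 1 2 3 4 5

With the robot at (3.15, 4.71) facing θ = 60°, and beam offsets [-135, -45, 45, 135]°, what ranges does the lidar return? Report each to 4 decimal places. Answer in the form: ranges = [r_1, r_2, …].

ranges = [0.7350, 0.8800, 0.3002, 2.2258]

beam 1: φ=-135°, α=285°
  d=(0.2588,-0.9659)  start (3,4)  tX=3.2841 tY=0.7350  stride 1/|dx|=3.8637 1/|dy|=1.0353
    cross y-line → (3,3), t=0.7350 (wall)
  → r_1 = 0.7350
beam 2: φ=-45°, α=15°
  d=(0.9659,0.2588)  start (3,4)  tX=0.8800 tY=1.1205  stride 1/|dx|=1.0353 1/|dy|=3.8637
    cross x-line → (4,4), t=0.8800 (wall)
  → r_2 = 0.8800
beam 3: φ=45°, α=105°
  d=(-0.2588,0.9659)  start (3,4)  tX=0.5796 tY=0.3002  stride 1/|dx|=3.8637 1/|dy|=1.0353
    cross y-line → (3,5), t=0.3002 (wall)
  → r_3 = 0.3002
beam 4: φ=135°, α=195°
  d=(-0.9659,-0.2588)  start (3,4)  tX=0.1553 tY=2.7432  stride 1/|dx|=1.0353 1/|dy|=3.8637
    cross x-line → (2,4), t=0.1553
    cross x-line → (1,4), t=1.1906
    cross x-line → (0,4), t=2.2258 (wall)
  → r_4 = 2.2258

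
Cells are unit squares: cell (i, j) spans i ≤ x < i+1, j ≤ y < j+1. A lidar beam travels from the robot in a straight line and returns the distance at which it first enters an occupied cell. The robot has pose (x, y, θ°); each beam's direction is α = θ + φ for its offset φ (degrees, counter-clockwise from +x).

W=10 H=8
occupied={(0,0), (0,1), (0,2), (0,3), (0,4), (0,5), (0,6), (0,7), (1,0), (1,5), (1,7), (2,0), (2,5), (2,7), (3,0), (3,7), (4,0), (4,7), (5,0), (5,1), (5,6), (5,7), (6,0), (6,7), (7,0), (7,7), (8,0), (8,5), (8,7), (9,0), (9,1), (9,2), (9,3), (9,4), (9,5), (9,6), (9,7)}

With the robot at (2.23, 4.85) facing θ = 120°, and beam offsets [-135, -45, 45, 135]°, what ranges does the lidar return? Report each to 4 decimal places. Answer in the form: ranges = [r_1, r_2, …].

ranges = [7.0088, 0.1553, 0.5796, 3.9858]

beam 1: φ=-135°, α=345°
  cosα=0.9659 sinα=-0.2588 | (2,4) | tMaxX 0.7972 tMaxY 3.2841 | tΔX 1.0353 tΔY 3.8637
    t=0.7972 [x] (3,4)
    t=1.8324 [x] (4,4)
    t=2.8677 [x] (5,4)
    t=3.2841 [y] (5,3)
    t=3.9030 [x] (6,3)
    t=4.9383 [x] (7,3)
    t=5.9735 [x] (8,3)
    t=7.0088 [x] (9,3) — stop
  → r_1 = 7.0088
beam 2: φ=-45°, α=75°
  cosα=0.2588 sinα=0.9659 | (2,4) | tMaxX 2.9751 tMaxY 0.1553 | tΔX 3.8637 tΔY 1.0353
    t=0.1553 [y] (2,5) — stop
  → r_2 = 0.1553
beam 3: φ=45°, α=165°
  cosα=-0.9659 sinα=0.2588 | (2,4) | tMaxX 0.2381 tMaxY 0.5796 | tΔX 1.0353 tΔY 3.8637
    t=0.2381 [x] (1,4)
    t=0.5796 [y] (1,5) — stop
  → r_3 = 0.5796
beam 4: φ=135°, α=255°
  cosα=-0.2588 sinα=-0.9659 | (2,4) | tMaxX 0.8887 tMaxY 0.8800 | tΔX 3.8637 tΔY 1.0353
    t=0.8800 [y] (2,3)
    t=0.8887 [x] (1,3)
    t=1.9153 [y] (1,2)
    t=2.9505 [y] (1,1)
    t=3.9858 [y] (1,0) — stop
  → r_4 = 3.9858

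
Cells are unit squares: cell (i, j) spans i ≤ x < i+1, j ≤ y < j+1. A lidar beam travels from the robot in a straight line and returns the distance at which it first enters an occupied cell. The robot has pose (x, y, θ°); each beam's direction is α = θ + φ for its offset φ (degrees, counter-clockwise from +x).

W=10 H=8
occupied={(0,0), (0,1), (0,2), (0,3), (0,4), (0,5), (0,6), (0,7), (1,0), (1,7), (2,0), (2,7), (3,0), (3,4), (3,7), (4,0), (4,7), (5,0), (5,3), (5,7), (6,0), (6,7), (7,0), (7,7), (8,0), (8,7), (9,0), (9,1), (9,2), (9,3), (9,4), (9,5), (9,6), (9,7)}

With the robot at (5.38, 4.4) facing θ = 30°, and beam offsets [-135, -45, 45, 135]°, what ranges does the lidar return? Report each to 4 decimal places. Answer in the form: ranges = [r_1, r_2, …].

beam 1: φ=-135°, α=255°
  cosα=-0.2588 sinα=-0.9659 | (5,4) | tMaxX 1.4682 tMaxY 0.4141 | tΔX 3.8637 tΔY 1.0353
    t=0.4141 [y] (5,3) — stop
  → r_1 = 0.4141
beam 2: φ=-45°, α=345°
  cosα=0.9659 sinα=-0.2588 | (5,4) | tMaxX 0.6419 tMaxY 1.5455 | tΔX 1.0353 tΔY 3.8637
    t=0.6419 [x] (6,4)
    t=1.5455 [y] (6,3)
    t=1.6771 [x] (7,3)
    t=2.7124 [x] (8,3)
    t=3.7477 [x] (9,3) — stop
  → r_2 = 3.7477
beam 3: φ=45°, α=75°
  cosα=0.2588 sinα=0.9659 | (5,4) | tMaxX 2.3955 tMaxY 0.6212 | tΔX 3.8637 tΔY 1.0353
    t=0.6212 [y] (5,5)
    t=1.6564 [y] (5,6)
    t=2.3955 [x] (6,6)
    t=2.6917 [y] (6,7) — stop
  → r_3 = 2.6917
beam 4: φ=135°, α=165°
  cosα=-0.9659 sinα=0.2588 | (5,4) | tMaxX 0.3934 tMaxY 2.3182 | tΔX 1.0353 tΔY 3.8637
    t=0.3934 [x] (4,4)
    t=1.4287 [x] (3,4) — stop
  → r_4 = 1.4287

ranges = [0.4141, 3.7477, 2.6917, 1.4287]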